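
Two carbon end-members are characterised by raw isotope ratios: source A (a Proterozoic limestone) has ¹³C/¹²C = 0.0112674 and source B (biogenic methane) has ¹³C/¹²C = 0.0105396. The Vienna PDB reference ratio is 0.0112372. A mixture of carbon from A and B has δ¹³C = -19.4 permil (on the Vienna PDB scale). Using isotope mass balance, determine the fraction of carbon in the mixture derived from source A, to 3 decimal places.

0.659

δ_A = (0.0112674/0.0112372 − 1)×1000 = (1.002688 − 1)×1000 = 2.688 permil
δ_B = (0.0105396/0.0112372 − 1)×1000 = (0.937920 − 1)×1000 = -62.080 permil
f_A = (δ_mix − δ_B)/(δ_A − δ_B) = (-19.4 − (-62.080))/(2.688 − (-62.080))
f_A = 42.680 / 64.767 = 0.6590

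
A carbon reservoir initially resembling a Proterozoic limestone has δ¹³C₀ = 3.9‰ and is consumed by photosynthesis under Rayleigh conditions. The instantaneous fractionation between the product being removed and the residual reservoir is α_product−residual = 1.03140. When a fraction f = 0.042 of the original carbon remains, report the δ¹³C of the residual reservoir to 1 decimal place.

-91.2‰

Rayleigh residual: δ_res = (δ₀ + 1000)·f^(α−1) − 1000
α − 1 = 0.03140
f^(α−1) = 0.042^(0.03140) = 0.905253
δ_res = (3.9 + 1000) × 0.905253 − 1000 = 908.784 − 1000 = -91.22‰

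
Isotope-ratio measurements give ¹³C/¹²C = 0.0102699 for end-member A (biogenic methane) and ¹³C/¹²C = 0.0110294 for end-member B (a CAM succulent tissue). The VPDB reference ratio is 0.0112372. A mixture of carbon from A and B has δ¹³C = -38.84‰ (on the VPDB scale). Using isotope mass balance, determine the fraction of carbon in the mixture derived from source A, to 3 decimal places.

δ_A = (0.0102699/0.0112372 − 1)×1000 = (0.913920 − 1)×1000 = -86.080‰
δ_B = (0.0110294/0.0112372 − 1)×1000 = (0.981508 − 1)×1000 = -18.492‰
f_A = (δ_mix − δ_B)/(δ_A − δ_B) = (-38.84 − (-18.492))/(-86.080 − (-18.492))
f_A = -20.348 / -67.588 = 0.3011

0.301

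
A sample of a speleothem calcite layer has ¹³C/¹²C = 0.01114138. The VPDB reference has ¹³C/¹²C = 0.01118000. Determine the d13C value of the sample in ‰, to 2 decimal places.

-3.45‰

d13C = (R_sample / R_standard − 1) × 1000
R_sample / R_standard = 0.01114138 / 0.01118000 = 0.996546
d13C = (0.996546 − 1) × 1000 = -3.454‰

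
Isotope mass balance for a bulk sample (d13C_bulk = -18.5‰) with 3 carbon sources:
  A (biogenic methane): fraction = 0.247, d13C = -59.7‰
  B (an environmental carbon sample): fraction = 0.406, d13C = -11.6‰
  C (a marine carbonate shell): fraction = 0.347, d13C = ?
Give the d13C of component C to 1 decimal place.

2.8‰

Isotope mass balance: δ_bulk = Σ fᵢ·δᵢ.
-18.5 = 0.247×(-59.7) + 0.406×(-11.6) + 0.347×δ_C
0.347·δ_C = -18.5 − (-19.456) = 0.956
δ_C = 0.956 / 0.347 = 2.75‰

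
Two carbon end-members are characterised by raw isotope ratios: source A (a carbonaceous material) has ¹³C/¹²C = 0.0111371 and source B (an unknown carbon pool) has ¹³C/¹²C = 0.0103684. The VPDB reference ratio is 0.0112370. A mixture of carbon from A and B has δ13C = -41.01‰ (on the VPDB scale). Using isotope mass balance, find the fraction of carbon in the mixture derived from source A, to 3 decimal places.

0.530

δ_A = (0.0111371/0.0112370 − 1)×1000 = (0.991110 − 1)×1000 = -8.890‰
δ_B = (0.0103684/0.0112370 − 1)×1000 = (0.922702 − 1)×1000 = -77.298‰
f_A = (δ_mix − δ_B)/(δ_A − δ_B) = (-41.01 − (-77.298))/(-8.890 − (-77.298))
f_A = 36.288 / 68.408 = 0.5305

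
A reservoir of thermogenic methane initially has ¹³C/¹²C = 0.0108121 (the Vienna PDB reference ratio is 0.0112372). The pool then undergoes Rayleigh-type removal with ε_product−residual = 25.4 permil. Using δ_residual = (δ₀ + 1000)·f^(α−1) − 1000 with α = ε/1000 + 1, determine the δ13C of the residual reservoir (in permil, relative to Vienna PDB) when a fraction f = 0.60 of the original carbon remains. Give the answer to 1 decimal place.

δ₀ = (0.0108121/0.0112372 − 1)×1000 = (0.962170 − 1)×1000 = -37.830 permil
α − 1 = ε/1000 = 0.0254
f^(α−1) = 0.60^(0.0254) = 0.987109
δ_res = (-37.830 + 1000) × 0.987109 − 1000 = 949.767 − 1000 = -50.23 permil

-50.2 permil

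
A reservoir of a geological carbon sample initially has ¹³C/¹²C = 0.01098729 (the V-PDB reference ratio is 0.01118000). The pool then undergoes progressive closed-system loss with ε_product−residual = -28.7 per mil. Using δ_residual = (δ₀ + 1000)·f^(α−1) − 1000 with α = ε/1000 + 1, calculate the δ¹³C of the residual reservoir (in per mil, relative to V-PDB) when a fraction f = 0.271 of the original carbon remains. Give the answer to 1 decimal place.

δ₀ = (0.01098729/0.01118000 − 1)×1000 = (0.982763 − 1)×1000 = -17.237 per mil
α − 1 = ε/1000 = -0.0287
f^(α−1) = 0.271^(-0.0287) = 1.038183
δ_res = (-17.237 + 1000) × 1.038183 − 1000 = 1020.287 − 1000 = 20.29 per mil

20.3 per mil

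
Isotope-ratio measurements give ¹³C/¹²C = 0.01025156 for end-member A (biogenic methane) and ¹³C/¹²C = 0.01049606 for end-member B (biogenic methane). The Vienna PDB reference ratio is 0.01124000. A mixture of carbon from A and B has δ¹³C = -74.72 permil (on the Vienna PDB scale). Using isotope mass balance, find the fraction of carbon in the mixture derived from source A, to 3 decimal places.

0.392

δ_A = (0.01025156/0.01124000 − 1)×1000 = (0.912060 − 1)×1000 = -87.940 permil
δ_B = (0.01049606/0.01124000 − 1)×1000 = (0.933813 − 1)×1000 = -66.187 permil
f_A = (δ_mix − δ_B)/(δ_A − δ_B) = (-74.72 − (-66.187))/(-87.940 − (-66.187))
f_A = -8.533 / -21.753 = 0.3923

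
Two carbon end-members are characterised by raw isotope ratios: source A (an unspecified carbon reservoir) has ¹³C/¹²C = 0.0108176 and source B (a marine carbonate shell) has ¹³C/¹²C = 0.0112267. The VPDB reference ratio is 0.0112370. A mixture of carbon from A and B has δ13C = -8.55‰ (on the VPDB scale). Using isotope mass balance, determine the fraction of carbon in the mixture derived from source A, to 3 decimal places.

δ_A = (0.0108176/0.0112370 − 1)×1000 = (0.962677 − 1)×1000 = -37.323‰
δ_B = (0.0112267/0.0112370 − 1)×1000 = (0.999083 − 1)×1000 = -0.917‰
f_A = (δ_mix − δ_B)/(δ_A − δ_B) = (-8.55 − (-0.917))/(-37.323 − (-0.917))
f_A = -7.633 / -36.407 = 0.2097

0.210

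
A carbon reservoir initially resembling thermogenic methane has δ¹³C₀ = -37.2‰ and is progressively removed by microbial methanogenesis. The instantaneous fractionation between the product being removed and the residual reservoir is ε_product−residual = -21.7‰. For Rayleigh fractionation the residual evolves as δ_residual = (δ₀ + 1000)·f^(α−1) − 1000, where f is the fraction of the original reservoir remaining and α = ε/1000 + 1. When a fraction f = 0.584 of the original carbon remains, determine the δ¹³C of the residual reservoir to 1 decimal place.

Rayleigh residual: δ_res = (δ₀ + 1000)·f^(α−1) − 1000
α = ε/1000 + 1 = 0.97830, so α − 1 = -0.02170
f^(α−1) = 0.584^(-0.02170) = 1.011740
δ_res = (-37.2 + 1000) × 1.011740 − 1000 = 974.103 − 1000 = -25.90‰

-25.9‰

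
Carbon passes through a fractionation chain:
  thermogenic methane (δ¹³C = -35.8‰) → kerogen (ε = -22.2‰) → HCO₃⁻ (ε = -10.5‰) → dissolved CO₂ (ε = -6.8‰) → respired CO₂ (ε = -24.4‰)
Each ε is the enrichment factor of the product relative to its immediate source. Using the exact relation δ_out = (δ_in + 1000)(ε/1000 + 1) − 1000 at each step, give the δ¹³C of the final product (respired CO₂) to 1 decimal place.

-96.1‰

step 1: δ = (-35.80 + 1000)·(-22.2/1000 + 1) − 1000 = -57.21‰
step 2: δ = (-57.21 + 1000)·(-10.5/1000 + 1) − 1000 = -67.10‰
step 3: δ = (-67.10 + 1000)·(-6.8/1000 + 1) − 1000 = -73.45‰
step 4: δ = (-73.45 + 1000)·(-24.4/1000 + 1) − 1000 = -96.06‰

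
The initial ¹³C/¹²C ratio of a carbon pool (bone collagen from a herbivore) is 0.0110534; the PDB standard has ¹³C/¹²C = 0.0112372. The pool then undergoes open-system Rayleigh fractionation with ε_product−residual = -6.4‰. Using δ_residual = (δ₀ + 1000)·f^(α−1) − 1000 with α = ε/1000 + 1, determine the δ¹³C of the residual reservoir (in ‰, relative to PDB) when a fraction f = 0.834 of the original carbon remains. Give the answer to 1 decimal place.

δ₀ = (0.0110534/0.0112372 − 1)×1000 = (0.983644 − 1)×1000 = -16.356‰
α − 1 = ε/1000 = -0.0064
f^(α−1) = 0.834^(-0.0064) = 1.001162
δ_res = (-16.356 + 1000) × 1.001162 − 1000 = 984.787 − 1000 = -15.21‰

-15.2‰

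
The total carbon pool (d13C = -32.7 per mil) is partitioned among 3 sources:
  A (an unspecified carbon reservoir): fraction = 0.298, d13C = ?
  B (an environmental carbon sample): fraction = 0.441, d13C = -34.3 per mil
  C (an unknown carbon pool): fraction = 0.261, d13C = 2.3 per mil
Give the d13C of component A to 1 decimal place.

Isotope mass balance: δ_bulk = Σ fᵢ·δᵢ.
-32.7 = 0.298×δ_A + 0.441×(-34.3) + 0.261×(2.3)
0.298·δ_A = -32.7 − (-14.526) = -18.174
δ_A = -18.174 / 0.298 = -60.99 per mil

-61.0 per mil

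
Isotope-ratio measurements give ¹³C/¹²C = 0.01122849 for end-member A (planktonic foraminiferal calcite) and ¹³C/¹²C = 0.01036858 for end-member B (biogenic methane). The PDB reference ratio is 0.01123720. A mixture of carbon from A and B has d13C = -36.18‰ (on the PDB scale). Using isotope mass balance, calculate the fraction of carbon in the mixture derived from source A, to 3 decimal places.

0.537

δ_A = (0.01122849/0.01123720 − 1)×1000 = (0.999225 − 1)×1000 = -0.775‰
δ_B = (0.01036858/0.01123720 − 1)×1000 = (0.922701 − 1)×1000 = -77.299‰
f_A = (δ_mix − δ_B)/(δ_A − δ_B) = (-36.18 − (-77.299))/(-0.775 − (-77.299))
f_A = 41.119 / 76.524 = 0.5373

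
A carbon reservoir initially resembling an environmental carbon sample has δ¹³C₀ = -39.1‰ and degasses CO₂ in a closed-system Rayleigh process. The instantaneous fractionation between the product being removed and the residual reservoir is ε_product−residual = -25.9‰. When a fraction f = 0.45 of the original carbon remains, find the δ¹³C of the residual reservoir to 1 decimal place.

Rayleigh residual: δ_res = (δ₀ + 1000)·f^(α−1) − 1000
α = ε/1000 + 1 = 0.97410, so α − 1 = -0.02590
f^(α−1) = 0.45^(-0.02590) = 1.020897
δ_res = (-39.1 + 1000) × 1.020897 − 1000 = 980.980 − 1000 = -19.02‰

-19.0‰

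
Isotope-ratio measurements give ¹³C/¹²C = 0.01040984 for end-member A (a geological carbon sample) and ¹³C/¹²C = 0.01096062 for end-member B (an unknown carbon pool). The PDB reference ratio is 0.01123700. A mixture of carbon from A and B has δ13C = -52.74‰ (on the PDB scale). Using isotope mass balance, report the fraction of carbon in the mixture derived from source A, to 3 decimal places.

0.574

δ_A = (0.01040984/0.01123700 − 1)×1000 = (0.926390 − 1)×1000 = -73.610‰
δ_B = (0.01096062/0.01123700 − 1)×1000 = (0.975404 − 1)×1000 = -24.596‰
f_A = (δ_mix − δ_B)/(δ_A − δ_B) = (-52.74 − (-24.596))/(-73.610 − (-24.596))
f_A = -28.144 / -49.015 = 0.5742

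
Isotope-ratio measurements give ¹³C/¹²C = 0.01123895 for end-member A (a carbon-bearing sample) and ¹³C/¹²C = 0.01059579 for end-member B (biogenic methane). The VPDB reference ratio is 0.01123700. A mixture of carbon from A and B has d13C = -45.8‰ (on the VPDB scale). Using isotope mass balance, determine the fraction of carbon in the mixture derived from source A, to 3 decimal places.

0.197

δ_A = (0.01123895/0.01123700 − 1)×1000 = (1.000174 − 1)×1000 = 0.174‰
δ_B = (0.01059579/0.01123700 − 1)×1000 = (0.942938 − 1)×1000 = -57.062‰
f_A = (δ_mix − δ_B)/(δ_A − δ_B) = (-45.8 − (-57.062))/(0.174 − (-57.062))
f_A = 11.262 / 57.236 = 0.1968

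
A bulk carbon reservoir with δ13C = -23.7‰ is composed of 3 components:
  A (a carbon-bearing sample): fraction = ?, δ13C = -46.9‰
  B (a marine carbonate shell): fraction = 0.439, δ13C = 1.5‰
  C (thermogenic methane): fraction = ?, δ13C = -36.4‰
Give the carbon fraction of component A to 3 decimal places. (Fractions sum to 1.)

Let f_A and f_C be the unknown fractions; fractions sum to 1 so f_A + f_C = 0.561.
Mass balance: Σ fᵢ·δᵢ = δ_bulk ⇒ f_A·(-46.9) + f_C·(-36.4) = -23.7 − (0.658) = -24.358
Substitute f_C = 0.561 − f_A:
f_A·(-46.9 − -36.4) = -24.358 − 0.561×(-36.4) = -3.938
f_A = -3.938 / -10.5 = 0.3751

0.375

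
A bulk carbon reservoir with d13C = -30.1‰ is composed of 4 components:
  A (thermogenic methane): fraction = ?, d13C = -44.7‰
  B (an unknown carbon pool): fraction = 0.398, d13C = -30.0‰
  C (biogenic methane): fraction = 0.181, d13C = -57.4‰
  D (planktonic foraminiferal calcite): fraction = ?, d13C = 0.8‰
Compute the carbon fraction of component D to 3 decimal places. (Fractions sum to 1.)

0.243

Let f_D and f_A be the unknown fractions; fractions sum to 1 so f_D + f_A = 0.421.
Mass balance: Σ fᵢ·δᵢ = δ_bulk ⇒ f_D·(0.8) + f_A·(-44.7) = -30.1 − (-22.329) = -7.771
Substitute f_A = 0.421 − f_D:
f_D·(0.8 − -44.7) = -7.771 − 0.421×(-44.7) = 11.048
f_D = 11.048 / 45.5 = 0.2428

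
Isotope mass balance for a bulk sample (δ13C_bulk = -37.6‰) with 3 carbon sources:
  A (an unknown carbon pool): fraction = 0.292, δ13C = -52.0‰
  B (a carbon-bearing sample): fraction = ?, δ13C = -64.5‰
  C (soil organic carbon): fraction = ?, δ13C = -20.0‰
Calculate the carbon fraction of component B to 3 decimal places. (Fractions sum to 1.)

Let f_B and f_C be the unknown fractions; fractions sum to 1 so f_B + f_C = 0.708.
Mass balance: Σ fᵢ·δᵢ = δ_bulk ⇒ f_B·(-64.5) + f_C·(-20.0) = -37.6 − (-15.184) = -22.416
Substitute f_C = 0.708 − f_B:
f_B·(-64.5 − -20.0) = -22.416 − 0.708×(-20.0) = -8.256
f_B = -8.256 / -44.5 = 0.1855

0.186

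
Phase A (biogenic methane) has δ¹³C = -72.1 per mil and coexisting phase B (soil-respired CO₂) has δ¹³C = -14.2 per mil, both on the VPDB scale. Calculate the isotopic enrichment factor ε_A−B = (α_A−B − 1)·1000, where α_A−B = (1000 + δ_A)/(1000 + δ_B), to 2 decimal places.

α_A−B = (1000 + -72.1) / (1000 + -14.2) = 927.9 / 985.8 = 0.941266
ε_A−B = (0.941266 − 1) × 1000 = -58.734 per mil
(The approximation ε ≈ δ_A − δ_B would give -57.9 per mil.)

-58.73 per mil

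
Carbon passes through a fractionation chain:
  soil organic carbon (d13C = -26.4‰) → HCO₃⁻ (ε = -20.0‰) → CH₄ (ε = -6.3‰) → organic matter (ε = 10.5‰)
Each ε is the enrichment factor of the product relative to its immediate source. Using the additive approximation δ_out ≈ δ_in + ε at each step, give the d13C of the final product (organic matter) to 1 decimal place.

step 1: δ ≈ -26.4 + (-20.0) = -46.4‰
step 2: δ ≈ -46.4 + (-6.3) = -52.7‰
step 3: δ ≈ -52.7 + (10.5) = -42.2‰

-42.2‰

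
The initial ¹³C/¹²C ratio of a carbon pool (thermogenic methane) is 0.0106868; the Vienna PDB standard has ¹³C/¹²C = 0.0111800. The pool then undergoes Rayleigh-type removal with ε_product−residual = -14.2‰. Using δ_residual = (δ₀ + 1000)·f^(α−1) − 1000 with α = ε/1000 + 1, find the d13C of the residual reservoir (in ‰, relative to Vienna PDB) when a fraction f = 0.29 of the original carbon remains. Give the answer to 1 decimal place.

δ₀ = (0.0106868/0.0111800 − 1)×1000 = (0.955886 − 1)×1000 = -44.114‰
α − 1 = ε/1000 = -0.0142
f^(α−1) = 0.29^(-0.0142) = 1.017733
δ_res = (-44.114 + 1000) × 1.017733 − 1000 = 972.836 − 1000 = -27.16‰

-27.2‰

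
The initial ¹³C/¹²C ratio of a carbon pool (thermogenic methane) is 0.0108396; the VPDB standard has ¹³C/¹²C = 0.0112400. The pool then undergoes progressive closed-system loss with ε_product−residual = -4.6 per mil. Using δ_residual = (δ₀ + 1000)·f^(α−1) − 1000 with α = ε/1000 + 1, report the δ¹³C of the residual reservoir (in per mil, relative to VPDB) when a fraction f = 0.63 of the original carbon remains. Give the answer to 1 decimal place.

-33.6 per mil

δ₀ = (0.0108396/0.0112400 − 1)×1000 = (0.964377 − 1)×1000 = -35.623 per mil
α − 1 = ε/1000 = -0.0046
f^(α−1) = 0.63^(-0.0046) = 1.002128
δ_res = (-35.623 + 1000) × 1.002128 − 1000 = 966.429 − 1000 = -33.57 per mil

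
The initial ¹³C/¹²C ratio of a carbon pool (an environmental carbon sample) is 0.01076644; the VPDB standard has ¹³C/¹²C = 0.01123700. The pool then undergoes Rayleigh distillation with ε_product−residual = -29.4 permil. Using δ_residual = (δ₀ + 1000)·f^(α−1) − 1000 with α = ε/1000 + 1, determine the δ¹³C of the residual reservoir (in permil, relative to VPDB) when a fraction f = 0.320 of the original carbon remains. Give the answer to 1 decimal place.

-9.2 permil

δ₀ = (0.01076644/0.01123700 − 1)×1000 = (0.958124 − 1)×1000 = -41.876 permil
α − 1 = ε/1000 = -0.0294
f^(α−1) = 0.320^(-0.0294) = 1.034067
δ_res = (-41.876 + 1000) × 1.034067 − 1000 = 990.764 − 1000 = -9.24 permil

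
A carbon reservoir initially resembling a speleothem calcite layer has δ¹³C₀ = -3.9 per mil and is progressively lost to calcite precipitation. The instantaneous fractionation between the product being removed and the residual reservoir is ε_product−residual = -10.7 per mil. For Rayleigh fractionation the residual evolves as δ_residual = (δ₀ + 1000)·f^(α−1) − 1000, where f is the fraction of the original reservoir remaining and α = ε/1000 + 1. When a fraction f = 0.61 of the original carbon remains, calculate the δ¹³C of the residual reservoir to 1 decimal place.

Rayleigh residual: δ_res = (δ₀ + 1000)·f^(α−1) − 1000
α = ε/1000 + 1 = 0.98930, so α − 1 = -0.01070
f^(α−1) = 0.61^(-0.01070) = 1.005303
δ_res = (-3.9 + 1000) × 1.005303 − 1000 = 1001.382 − 1000 = 1.38 per mil

1.4 per mil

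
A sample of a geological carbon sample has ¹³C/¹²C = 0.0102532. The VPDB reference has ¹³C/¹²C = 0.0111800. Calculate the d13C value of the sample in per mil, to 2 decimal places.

-82.90 per mil

d13C = (R_sample / R_standard − 1) × 1000
R_sample / R_standard = 0.0102532 / 0.0111800 = 0.917102
d13C = (0.917102 − 1) × 1000 = -82.898 per mil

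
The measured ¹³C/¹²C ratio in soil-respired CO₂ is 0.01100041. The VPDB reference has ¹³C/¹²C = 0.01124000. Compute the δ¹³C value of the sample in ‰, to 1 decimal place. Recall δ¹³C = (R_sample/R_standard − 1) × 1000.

-21.3‰

δ¹³C = (R_sample / R_standard − 1) × 1000
R_sample / R_standard = 0.01100041 / 0.01124000 = 0.978684
δ¹³C = (0.978684 − 1) × 1000 = -21.32‰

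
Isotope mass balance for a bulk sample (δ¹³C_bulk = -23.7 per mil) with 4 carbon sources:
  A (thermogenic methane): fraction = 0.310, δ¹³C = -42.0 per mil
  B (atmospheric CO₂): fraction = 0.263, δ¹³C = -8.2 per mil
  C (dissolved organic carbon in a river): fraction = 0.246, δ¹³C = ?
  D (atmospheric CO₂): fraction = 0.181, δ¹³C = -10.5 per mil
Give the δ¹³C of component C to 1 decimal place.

Isotope mass balance: δ_bulk = Σ fᵢ·δᵢ.
-23.7 = 0.310×(-42.0) + 0.263×(-8.2) + 0.246×δ_C + 0.181×(-10.5)
0.246·δ_C = -23.7 − (-17.077) = -6.623
δ_C = -6.623 / 0.246 = -26.92 per mil

-26.9 per mil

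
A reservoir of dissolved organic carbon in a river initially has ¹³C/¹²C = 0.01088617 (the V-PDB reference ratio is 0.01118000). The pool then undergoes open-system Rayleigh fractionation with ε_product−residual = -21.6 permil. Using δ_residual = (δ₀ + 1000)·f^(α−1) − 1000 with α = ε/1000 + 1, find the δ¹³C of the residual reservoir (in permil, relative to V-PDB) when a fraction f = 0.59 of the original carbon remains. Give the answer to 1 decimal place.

δ₀ = (0.01088617/0.01118000 − 1)×1000 = (0.973718 − 1)×1000 = -26.282 permil
α − 1 = ε/1000 = -0.0216
f^(α−1) = 0.59^(-0.0216) = 1.011462
δ_res = (-26.282 + 1000) × 1.011462 − 1000 = 984.879 − 1000 = -15.12 permil

-15.1 permil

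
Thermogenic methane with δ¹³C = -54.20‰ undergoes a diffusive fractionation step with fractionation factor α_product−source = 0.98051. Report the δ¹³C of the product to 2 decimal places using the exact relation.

δ_product = (δ_source + 1000)·α − 1000
δ_product = (-54.20 + 1000) × 0.98051 − 1000
δ_product = 927.366 − 1000 = -72.634‰

-72.63‰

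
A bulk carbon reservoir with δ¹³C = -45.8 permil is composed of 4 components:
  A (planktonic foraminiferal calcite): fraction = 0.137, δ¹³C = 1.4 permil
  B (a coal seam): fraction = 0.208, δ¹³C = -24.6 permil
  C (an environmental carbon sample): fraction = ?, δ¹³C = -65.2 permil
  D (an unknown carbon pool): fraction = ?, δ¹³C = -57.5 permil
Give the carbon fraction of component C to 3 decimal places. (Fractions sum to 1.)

0.417

Let f_C and f_D be the unknown fractions; fractions sum to 1 so f_C + f_D = 0.655.
Mass balance: Σ fᵢ·δᵢ = δ_bulk ⇒ f_C·(-65.2) + f_D·(-57.5) = -45.8 − (-4.925) = -40.875
Substitute f_D = 0.655 − f_C:
f_C·(-65.2 − -57.5) = -40.875 − 0.655×(-57.5) = -3.212
f_C = -3.212 / -7.7 = 0.4172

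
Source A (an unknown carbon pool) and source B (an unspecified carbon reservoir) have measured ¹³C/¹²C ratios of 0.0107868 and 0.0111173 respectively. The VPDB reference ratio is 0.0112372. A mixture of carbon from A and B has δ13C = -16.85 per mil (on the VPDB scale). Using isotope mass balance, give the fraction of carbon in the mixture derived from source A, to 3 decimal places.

0.210

δ_A = (0.0107868/0.0112372 − 1)×1000 = (0.959919 − 1)×1000 = -40.081 per mil
δ_B = (0.0111173/0.0112372 − 1)×1000 = (0.989330 − 1)×1000 = -10.670 per mil
f_A = (δ_mix − δ_B)/(δ_A − δ_B) = (-16.85 − (-10.670))/(-40.081 − (-10.670))
f_A = -6.180 / -29.411 = 0.2101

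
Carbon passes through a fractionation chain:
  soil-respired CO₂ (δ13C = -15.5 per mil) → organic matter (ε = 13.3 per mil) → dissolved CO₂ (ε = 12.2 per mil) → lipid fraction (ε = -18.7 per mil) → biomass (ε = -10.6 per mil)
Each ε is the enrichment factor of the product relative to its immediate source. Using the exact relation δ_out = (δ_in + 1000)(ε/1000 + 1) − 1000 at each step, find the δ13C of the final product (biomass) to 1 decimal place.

step 1: δ = (-15.50 + 1000)·(13.3/1000 + 1) − 1000 = -2.41 per mil
step 2: δ = (-2.41 + 1000)·(12.2/1000 + 1) − 1000 = 9.76 per mil
step 3: δ = (9.76 + 1000)·(-18.7/1000 + 1) − 1000 = -9.12 per mil
step 4: δ = (-9.12 + 1000)·(-10.6/1000 + 1) − 1000 = -19.62 per mil

-19.6 per mil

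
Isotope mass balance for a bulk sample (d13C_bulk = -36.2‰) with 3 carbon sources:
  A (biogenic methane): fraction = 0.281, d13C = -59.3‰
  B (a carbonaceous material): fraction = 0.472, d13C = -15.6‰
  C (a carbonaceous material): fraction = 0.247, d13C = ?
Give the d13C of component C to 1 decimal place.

-49.3‰

Isotope mass balance: δ_bulk = Σ fᵢ·δᵢ.
-36.2 = 0.281×(-59.3) + 0.472×(-15.6) + 0.247×δ_C
0.247·δ_C = -36.2 − (-24.026) = -12.174
δ_C = -12.174 / 0.247 = -49.29‰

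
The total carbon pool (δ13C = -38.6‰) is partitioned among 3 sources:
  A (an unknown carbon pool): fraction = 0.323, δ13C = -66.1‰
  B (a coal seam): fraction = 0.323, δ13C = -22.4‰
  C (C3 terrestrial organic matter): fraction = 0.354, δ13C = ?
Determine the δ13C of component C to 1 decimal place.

-28.3‰

Isotope mass balance: δ_bulk = Σ fᵢ·δᵢ.
-38.6 = 0.323×(-66.1) + 0.323×(-22.4) + 0.354×δ_C
0.354·δ_C = -38.6 − (-28.585) = -10.015
δ_C = -10.015 / 0.354 = -28.29‰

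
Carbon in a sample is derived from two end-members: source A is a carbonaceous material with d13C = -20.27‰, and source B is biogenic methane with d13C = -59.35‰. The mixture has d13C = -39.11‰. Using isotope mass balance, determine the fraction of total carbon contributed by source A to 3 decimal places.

δ_mix = f_A·δ_A + (1 − f_A)·δ_B  ⇒  f_A = (δ_mix − δ_B)/(δ_A − δ_B)
f_A = (-39.11 − (-59.35)) / (-20.27 − (-59.35))
f_A = 20.24 / 39.08 = 0.5179

0.518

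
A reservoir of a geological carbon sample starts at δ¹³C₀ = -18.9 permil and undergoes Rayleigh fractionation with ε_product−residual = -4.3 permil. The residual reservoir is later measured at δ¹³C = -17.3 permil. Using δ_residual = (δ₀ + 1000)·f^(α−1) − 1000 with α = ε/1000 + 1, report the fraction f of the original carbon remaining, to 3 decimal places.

α − 1 = ε/1000 = -0.0043
(δ_res + 1000)/(δ₀ + 1000) = (-17.3 + 1000)/(-18.9 + 1000) = 982.7/981.1 = 1.001631
f = 1.001631^(1/-0.0043) = exp(ln(1.001631)/-0.0043) = exp(0.00163/-0.0043)
f = exp(-0.3790) = 0.6846

0.685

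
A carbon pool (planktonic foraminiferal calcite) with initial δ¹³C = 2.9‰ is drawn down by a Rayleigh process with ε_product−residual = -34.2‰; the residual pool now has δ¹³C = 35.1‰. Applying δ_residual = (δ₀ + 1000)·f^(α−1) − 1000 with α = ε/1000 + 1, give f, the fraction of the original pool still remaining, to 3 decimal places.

α − 1 = ε/1000 = -0.0342
(δ_res + 1000)/(δ₀ + 1000) = (35.1 + 1000)/(2.9 + 1000) = 1035.1/1002.9 = 1.032107
f = 1.032107^(1/-0.0342) = exp(ln(1.032107)/-0.0342) = exp(0.03160/-0.0342)
f = exp(-0.9240) = 0.3969

0.397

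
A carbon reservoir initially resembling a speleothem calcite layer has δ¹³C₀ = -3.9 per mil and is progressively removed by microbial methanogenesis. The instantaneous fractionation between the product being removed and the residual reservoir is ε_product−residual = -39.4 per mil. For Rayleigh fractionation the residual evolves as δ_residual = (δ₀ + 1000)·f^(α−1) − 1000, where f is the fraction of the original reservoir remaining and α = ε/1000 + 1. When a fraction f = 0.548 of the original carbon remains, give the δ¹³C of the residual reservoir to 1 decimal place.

Rayleigh residual: δ_res = (δ₀ + 1000)·f^(α−1) − 1000
α = ε/1000 + 1 = 0.96060, so α − 1 = -0.03940
f^(α−1) = 0.548^(-0.03940) = 1.023981
δ_res = (-3.9 + 1000) × 1.023981 − 1000 = 1019.988 − 1000 = 19.99 per mil

20.0 per mil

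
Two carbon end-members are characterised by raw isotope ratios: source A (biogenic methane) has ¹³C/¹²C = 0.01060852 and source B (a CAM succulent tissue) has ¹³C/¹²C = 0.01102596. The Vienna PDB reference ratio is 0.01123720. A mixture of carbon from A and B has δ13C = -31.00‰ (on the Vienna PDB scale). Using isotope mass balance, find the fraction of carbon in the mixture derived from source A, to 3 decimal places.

δ_A = (0.01060852/0.01123720 − 1)×1000 = (0.944054 − 1)×1000 = -55.946‰
δ_B = (0.01102596/0.01123720 − 1)×1000 = (0.981202 − 1)×1000 = -18.798‰
f_A = (δ_mix − δ_B)/(δ_A − δ_B) = (-31.00 − (-18.798))/(-55.946 − (-18.798))
f_A = -12.202 / -37.148 = 0.3285

0.328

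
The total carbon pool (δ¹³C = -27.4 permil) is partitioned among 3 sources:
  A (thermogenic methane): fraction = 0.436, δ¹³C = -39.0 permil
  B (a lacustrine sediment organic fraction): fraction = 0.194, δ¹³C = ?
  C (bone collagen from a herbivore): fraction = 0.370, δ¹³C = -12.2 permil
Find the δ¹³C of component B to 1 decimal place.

Isotope mass balance: δ_bulk = Σ fᵢ·δᵢ.
-27.4 = 0.436×(-39.0) + 0.194×δ_B + 0.370×(-12.2)
0.194·δ_B = -27.4 − (-21.518) = -5.882
δ_B = -5.882 / 0.194 = -30.32 permil

-30.3 permil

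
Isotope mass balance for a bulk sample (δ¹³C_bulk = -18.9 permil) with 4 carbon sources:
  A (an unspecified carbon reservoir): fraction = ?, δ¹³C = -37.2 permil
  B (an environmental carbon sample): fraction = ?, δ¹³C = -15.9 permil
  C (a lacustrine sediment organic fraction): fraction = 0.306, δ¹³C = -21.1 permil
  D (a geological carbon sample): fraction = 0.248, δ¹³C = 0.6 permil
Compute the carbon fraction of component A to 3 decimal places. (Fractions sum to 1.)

0.258

Let f_A and f_B be the unknown fractions; fractions sum to 1 so f_A + f_B = 0.446.
Mass balance: Σ fᵢ·δᵢ = δ_bulk ⇒ f_A·(-37.2) + f_B·(-15.9) = -18.9 − (-6.308) = -12.592
Substitute f_B = 0.446 − f_A:
f_A·(-37.2 − -15.9) = -12.592 − 0.446×(-15.9) = -5.501
f_A = -5.501 / -21.3 = 0.2583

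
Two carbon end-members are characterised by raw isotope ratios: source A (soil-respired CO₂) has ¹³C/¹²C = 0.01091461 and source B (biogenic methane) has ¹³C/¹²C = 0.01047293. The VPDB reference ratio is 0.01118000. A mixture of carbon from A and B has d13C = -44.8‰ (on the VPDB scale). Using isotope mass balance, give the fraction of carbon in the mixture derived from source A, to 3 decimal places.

δ_A = (0.01091461/0.01118000 − 1)×1000 = (0.976262 − 1)×1000 = -23.738‰
δ_B = (0.01047293/0.01118000 − 1)×1000 = (0.936756 − 1)×1000 = -63.244‰
f_A = (δ_mix − δ_B)/(δ_A − δ_B) = (-44.8 − (-63.244))/(-23.738 − (-63.244))
f_A = 18.444 / 39.506 = 0.4669

0.467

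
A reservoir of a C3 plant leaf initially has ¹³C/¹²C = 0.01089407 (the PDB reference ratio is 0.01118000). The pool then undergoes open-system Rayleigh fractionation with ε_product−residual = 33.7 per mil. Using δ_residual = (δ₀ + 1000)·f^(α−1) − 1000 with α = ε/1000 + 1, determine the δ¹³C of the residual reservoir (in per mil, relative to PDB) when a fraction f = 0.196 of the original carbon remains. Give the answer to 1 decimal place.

-77.6 per mil

δ₀ = (0.01089407/0.01118000 − 1)×1000 = (0.974425 − 1)×1000 = -25.575 per mil
α − 1 = ε/1000 = 0.0337
f^(α−1) = 0.196^(0.0337) = 0.946562
δ_res = (-25.575 + 1000) × 0.946562 − 1000 = 922.353 − 1000 = -77.65 per mil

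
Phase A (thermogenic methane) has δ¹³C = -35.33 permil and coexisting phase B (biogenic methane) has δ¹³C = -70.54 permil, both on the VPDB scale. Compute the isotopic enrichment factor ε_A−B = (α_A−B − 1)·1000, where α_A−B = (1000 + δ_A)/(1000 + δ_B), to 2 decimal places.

37.88 permil

α_A−B = (1000 + -35.33) / (1000 + -70.54) = 964.67 / 929.46 = 1.037882
ε_A−B = (1.037882 − 1) × 1000 = 37.882 permil
(The approximation ε ≈ δ_A − δ_B would give 35.21 permil.)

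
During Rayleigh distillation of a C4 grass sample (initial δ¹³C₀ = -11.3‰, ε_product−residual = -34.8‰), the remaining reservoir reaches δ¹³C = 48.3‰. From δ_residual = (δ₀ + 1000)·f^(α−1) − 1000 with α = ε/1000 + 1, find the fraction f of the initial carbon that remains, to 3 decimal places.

α − 1 = ε/1000 = -0.0348
(δ_res + 1000)/(δ₀ + 1000) = (48.3 + 1000)/(-11.3 + 1000) = 1048.3/988.7 = 1.060281
f = 1.060281^(1/-0.0348) = exp(ln(1.060281)/-0.0348) = exp(0.05853/-0.0348)
f = exp(-1.6820) = 0.1860

0.186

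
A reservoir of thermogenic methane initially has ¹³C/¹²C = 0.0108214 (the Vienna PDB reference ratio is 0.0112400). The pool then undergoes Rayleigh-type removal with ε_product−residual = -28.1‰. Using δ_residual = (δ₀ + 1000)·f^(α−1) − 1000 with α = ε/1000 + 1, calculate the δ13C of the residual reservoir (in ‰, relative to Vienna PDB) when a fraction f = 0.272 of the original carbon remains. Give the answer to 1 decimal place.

δ₀ = (0.0108214/0.0112400 − 1)×1000 = (0.962758 − 1)×1000 = -37.242‰
α − 1 = ε/1000 = -0.0281
f^(α−1) = 0.272^(-0.0281) = 1.037262
δ_res = (-37.242 + 1000) × 1.037262 − 1000 = 998.633 − 1000 = -1.37‰

-1.4‰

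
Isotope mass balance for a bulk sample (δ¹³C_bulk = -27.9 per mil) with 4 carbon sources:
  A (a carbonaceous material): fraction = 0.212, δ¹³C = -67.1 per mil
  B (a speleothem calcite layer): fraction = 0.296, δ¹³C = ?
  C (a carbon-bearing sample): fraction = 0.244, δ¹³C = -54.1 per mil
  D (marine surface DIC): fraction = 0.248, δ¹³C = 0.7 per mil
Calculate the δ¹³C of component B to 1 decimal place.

Isotope mass balance: δ_bulk = Σ fᵢ·δᵢ.
-27.9 = 0.212×(-67.1) + 0.296×δ_B + 0.244×(-54.1) + 0.248×(0.7)
0.296·δ_B = -27.9 − (-27.252) = -0.648
δ_B = -0.648 / 0.296 = -2.19 per mil

-2.2 per mil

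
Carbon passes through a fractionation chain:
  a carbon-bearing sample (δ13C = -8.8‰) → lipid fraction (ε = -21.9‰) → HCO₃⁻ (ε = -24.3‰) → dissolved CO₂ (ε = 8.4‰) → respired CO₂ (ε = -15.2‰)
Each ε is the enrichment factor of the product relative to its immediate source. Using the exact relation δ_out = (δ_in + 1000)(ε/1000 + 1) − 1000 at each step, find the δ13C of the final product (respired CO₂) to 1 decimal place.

step 1: δ = (-8.80 + 1000)·(-21.9/1000 + 1) − 1000 = -30.51‰
step 2: δ = (-30.51 + 1000)·(-24.3/1000 + 1) − 1000 = -54.07‰
step 3: δ = (-54.07 + 1000)·(8.4/1000 + 1) − 1000 = -46.12‰
step 4: δ = (-46.12 + 1000)·(-15.2/1000 + 1) − 1000 = -60.62‰

-60.6‰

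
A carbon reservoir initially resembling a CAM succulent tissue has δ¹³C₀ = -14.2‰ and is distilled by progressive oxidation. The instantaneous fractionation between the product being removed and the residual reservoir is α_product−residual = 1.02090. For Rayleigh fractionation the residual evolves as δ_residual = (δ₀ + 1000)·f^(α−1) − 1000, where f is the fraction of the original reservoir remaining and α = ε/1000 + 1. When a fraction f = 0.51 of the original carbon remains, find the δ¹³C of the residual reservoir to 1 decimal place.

Rayleigh residual: δ_res = (δ₀ + 1000)·f^(α−1) − 1000
α − 1 = 0.02090
f^(α−1) = 0.51^(0.02090) = 0.986026
δ_res = (-14.2 + 1000) × 0.986026 − 1000 = 972.024 − 1000 = -27.98‰

-28.0‰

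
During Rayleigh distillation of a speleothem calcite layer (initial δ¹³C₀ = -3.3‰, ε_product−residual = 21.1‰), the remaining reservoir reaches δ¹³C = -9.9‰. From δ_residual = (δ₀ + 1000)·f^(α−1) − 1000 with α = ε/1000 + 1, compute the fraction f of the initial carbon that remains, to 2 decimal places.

α − 1 = ε/1000 = 0.0211
(δ_res + 1000)/(δ₀ + 1000) = (-9.9 + 1000)/(-3.3 + 1000) = 990.1/996.7 = 0.993378
f = 0.993378^(1/0.0211) = exp(ln(0.993378)/0.0211) = exp(-0.00664/0.0211)
f = exp(-0.3149) = 0.7299

0.73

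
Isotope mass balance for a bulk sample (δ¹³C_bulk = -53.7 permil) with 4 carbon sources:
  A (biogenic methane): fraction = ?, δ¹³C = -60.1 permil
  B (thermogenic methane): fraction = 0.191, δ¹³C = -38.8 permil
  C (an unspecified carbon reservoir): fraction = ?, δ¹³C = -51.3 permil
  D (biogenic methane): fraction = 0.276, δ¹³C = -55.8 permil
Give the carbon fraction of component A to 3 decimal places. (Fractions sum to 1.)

0.403

Let f_A and f_C be the unknown fractions; fractions sum to 1 so f_A + f_C = 0.533.
Mass balance: Σ fᵢ·δᵢ = δ_bulk ⇒ f_A·(-60.1) + f_C·(-51.3) = -53.7 − (-22.812) = -30.888
Substitute f_C = 0.533 − f_A:
f_A·(-60.1 − -51.3) = -30.888 − 0.533×(-51.3) = -3.546
f_A = -3.546 / -8.8 = 0.4029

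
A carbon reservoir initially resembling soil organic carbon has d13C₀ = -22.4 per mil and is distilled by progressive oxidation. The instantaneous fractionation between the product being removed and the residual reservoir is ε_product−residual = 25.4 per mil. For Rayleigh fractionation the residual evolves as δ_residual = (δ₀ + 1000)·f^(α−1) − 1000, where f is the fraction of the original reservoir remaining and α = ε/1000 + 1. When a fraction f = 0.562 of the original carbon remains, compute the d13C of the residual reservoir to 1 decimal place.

Rayleigh residual: δ_res = (δ₀ + 1000)·f^(α−1) − 1000
α = ε/1000 + 1 = 1.02540, so α − 1 = 0.02540
f^(α−1) = 0.562^(0.02540) = 0.985470
δ_res = (-22.4 + 1000) × 0.985470 − 1000 = 963.395 − 1000 = -36.60 per mil

-36.6 per mil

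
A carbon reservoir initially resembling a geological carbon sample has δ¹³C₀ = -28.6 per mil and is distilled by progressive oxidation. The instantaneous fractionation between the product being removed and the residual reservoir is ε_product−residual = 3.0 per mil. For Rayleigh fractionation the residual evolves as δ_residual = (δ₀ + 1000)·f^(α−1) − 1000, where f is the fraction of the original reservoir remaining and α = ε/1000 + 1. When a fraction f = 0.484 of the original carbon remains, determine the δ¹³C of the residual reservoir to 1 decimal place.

Rayleigh residual: δ_res = (δ₀ + 1000)·f^(α−1) − 1000
α = ε/1000 + 1 = 1.00300, so α − 1 = 0.00300
f^(α−1) = 0.484^(0.00300) = 0.997825
δ_res = (-28.6 + 1000) × 0.997825 − 1000 = 969.288 − 1000 = -30.71 per mil

-30.7 per mil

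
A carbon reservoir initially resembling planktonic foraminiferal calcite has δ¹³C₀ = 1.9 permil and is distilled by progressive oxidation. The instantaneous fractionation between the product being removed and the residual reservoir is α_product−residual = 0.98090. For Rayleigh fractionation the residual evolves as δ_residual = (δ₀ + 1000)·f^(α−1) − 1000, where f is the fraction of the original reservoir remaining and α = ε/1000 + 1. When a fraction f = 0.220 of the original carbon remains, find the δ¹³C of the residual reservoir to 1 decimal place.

31.3 permil

Rayleigh residual: δ_res = (δ₀ + 1000)·f^(α−1) − 1000
α − 1 = -0.01910
f^(α−1) = 0.220^(-0.01910) = 1.029342
δ_res = (1.9 + 1000) × 1.029342 − 1000 = 1031.298 − 1000 = 31.30 permil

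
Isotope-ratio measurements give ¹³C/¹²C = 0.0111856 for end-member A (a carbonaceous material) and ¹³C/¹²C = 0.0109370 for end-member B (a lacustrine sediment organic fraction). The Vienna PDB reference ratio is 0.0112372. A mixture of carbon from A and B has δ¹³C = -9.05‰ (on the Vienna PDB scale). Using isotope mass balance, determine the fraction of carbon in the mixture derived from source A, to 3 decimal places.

δ_A = (0.0111856/0.0112372 − 1)×1000 = (0.995408 − 1)×1000 = -4.592‰
δ_B = (0.0109370/0.0112372 − 1)×1000 = (0.973285 − 1)×1000 = -26.715‰
f_A = (δ_mix − δ_B)/(δ_A − δ_B) = (-9.05 − (-26.715))/(-4.592 − (-26.715))
f_A = 17.665 / 22.123 = 0.7985

0.798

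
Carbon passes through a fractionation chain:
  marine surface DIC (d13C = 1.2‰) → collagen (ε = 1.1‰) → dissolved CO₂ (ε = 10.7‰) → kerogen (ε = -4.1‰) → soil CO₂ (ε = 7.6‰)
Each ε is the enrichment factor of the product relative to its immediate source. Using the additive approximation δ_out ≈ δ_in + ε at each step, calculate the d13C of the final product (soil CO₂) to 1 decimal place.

16.5‰

step 1: δ ≈ 1.2 + (1.1) = 2.3‰
step 2: δ ≈ 2.3 + (10.7) = 13.0‰
step 3: δ ≈ 13.0 + (-4.1) = 8.9‰
step 4: δ ≈ 8.9 + (7.6) = 16.5‰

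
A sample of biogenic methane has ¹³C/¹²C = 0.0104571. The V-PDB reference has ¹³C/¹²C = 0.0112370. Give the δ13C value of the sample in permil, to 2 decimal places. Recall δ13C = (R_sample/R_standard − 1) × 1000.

δ13C = (R_sample / R_standard − 1) × 1000
R_sample / R_standard = 0.0104571 / 0.0112370 = 0.930595
δ13C = (0.930595 − 1) × 1000 = -69.405 permil

-69.40 permil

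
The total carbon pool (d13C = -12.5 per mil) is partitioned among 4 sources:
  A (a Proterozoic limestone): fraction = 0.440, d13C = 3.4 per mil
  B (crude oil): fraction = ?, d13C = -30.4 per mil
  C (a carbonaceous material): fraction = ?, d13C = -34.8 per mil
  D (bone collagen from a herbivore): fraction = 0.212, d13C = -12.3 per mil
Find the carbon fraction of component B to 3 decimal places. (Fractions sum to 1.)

Let f_B and f_C be the unknown fractions; fractions sum to 1 so f_B + f_C = 0.348.
Mass balance: Σ fᵢ·δᵢ = δ_bulk ⇒ f_B·(-30.4) + f_C·(-34.8) = -12.5 − (-1.112) = -11.388
Substitute f_C = 0.348 − f_B:
f_B·(-30.4 − -34.8) = -11.388 − 0.348×(-34.8) = 0.722
f_B = 0.722 / 4.4 = 0.1641

0.164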